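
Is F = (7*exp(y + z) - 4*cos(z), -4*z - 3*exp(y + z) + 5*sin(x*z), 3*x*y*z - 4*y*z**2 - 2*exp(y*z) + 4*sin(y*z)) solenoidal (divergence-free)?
No, ∇·F = 3*x*y - 8*y*z - 2*y*exp(y*z) + 4*y*cos(y*z) - 3*exp(y + z)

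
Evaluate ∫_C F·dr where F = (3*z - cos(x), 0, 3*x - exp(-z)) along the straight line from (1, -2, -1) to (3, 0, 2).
-E - sin(3) + exp(-2) + sin(1) + 21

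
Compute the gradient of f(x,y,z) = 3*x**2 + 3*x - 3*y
(6*x + 3, -3, 0)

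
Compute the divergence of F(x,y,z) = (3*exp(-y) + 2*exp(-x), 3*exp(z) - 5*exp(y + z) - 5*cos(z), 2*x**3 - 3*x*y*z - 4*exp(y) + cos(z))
-3*x*y - 5*exp(y + z) - sin(z) - 2*exp(-x)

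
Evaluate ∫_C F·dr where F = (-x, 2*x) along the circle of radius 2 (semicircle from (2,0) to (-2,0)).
4*pi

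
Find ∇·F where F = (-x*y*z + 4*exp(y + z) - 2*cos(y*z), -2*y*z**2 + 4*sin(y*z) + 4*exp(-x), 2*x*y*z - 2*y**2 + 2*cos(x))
2*x*y - y*z - 2*z**2 + 4*z*cos(y*z)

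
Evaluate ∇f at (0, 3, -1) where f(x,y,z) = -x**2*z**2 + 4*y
(0, 4, 0)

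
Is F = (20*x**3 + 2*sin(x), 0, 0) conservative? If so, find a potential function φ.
Yes, F is conservative. φ = 5*x**4 - 2*cos(x)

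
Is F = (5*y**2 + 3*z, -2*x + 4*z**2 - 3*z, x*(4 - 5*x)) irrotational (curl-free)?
No, ∇×F = (3 - 8*z, 10*x - 1, -10*y - 2)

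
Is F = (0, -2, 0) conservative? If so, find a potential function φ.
Yes, F is conservative. φ = -2*y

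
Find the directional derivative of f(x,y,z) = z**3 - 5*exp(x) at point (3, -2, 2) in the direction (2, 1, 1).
sqrt(6)*(6 - 5*exp(3))/3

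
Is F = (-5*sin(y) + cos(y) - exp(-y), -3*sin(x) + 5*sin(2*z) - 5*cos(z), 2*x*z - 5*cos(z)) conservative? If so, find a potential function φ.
No, ∇×F = (-5*sin(z) - 10*cos(2*z), -2*z, sin(y) - 3*cos(x) + 5*cos(y) - exp(-y)) ≠ 0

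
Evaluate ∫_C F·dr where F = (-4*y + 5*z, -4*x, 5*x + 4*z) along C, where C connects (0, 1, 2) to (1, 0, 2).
10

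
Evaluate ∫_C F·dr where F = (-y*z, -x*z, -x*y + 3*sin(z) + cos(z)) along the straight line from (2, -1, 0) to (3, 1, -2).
-sin(2) - 3*cos(2) + 9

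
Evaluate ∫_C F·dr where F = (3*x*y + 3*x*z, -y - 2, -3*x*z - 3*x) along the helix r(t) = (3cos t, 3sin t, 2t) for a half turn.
27*pi/2 + 72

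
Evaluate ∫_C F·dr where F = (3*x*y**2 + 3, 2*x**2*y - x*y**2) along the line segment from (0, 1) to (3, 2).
107/2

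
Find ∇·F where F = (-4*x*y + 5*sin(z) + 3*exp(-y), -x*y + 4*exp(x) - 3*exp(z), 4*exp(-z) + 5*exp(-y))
-x - 4*y - 4*exp(-z)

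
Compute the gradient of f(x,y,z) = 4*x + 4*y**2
(4, 8*y, 0)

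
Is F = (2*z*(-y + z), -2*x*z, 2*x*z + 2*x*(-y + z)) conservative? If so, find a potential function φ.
Yes, F is conservative. φ = 2*x*z*(-y + z)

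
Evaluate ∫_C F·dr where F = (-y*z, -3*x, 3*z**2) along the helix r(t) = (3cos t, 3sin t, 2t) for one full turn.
pi*(-27 + 18*pi + 64*pi**2)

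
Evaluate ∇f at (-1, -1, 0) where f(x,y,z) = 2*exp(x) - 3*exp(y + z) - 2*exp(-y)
(2*exp(-1), (-3 + 2*exp(2))*exp(-1), -3*exp(-1))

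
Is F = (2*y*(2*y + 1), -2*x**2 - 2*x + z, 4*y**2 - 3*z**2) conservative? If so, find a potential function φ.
No, ∇×F = (8*y - 1, 0, -4*x - 8*y - 4) ≠ 0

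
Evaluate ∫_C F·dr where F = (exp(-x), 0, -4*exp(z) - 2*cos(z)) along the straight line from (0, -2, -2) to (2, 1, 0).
-3 - 2*sin(2) + 3*exp(-2)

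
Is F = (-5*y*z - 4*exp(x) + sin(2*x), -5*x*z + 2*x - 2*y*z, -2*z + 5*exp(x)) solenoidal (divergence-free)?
No, ∇·F = -2*z - 4*exp(x) + 2*cos(2*x) - 2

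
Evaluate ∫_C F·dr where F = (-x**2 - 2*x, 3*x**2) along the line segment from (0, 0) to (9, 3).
-81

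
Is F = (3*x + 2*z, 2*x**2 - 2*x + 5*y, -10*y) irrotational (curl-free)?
No, ∇×F = (-10, 2, 4*x - 2)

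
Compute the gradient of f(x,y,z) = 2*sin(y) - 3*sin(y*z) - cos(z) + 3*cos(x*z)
(-3*z*sin(x*z), -3*z*cos(y*z) + 2*cos(y), -3*x*sin(x*z) - 3*y*cos(y*z) + sin(z))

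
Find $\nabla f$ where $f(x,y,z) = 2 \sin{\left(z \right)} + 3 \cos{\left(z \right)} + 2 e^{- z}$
(0, 0, -3*sin(z) + 2*cos(z) - 2*exp(-z))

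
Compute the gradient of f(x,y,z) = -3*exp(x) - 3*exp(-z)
(-3*exp(x), 0, 3*exp(-z))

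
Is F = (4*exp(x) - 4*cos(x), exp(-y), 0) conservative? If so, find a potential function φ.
Yes, F is conservative. φ = 4*exp(x) - 4*sin(x) - exp(-y)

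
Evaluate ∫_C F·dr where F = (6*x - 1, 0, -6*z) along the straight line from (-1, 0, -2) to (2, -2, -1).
15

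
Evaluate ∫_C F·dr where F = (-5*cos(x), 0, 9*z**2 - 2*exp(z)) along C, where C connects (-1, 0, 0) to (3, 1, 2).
-2*exp(2) - 5*sin(1) - 5*sin(3) + 26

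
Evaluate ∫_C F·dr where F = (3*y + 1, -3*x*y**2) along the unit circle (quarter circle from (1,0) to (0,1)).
-15*pi/16 - 1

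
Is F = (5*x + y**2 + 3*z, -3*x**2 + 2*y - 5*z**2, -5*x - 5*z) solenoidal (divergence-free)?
No, ∇·F = 2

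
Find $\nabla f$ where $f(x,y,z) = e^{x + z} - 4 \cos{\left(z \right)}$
(exp(x + z), 0, exp(x + z) + 4*sin(z))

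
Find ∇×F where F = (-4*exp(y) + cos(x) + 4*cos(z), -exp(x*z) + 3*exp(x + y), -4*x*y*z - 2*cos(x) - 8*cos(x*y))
(x*(-4*z + exp(x*z) + 8*sin(x*y)), 4*y*z - 8*y*sin(x*y) - 2*sin(x) - 4*sin(z), -z*exp(x*z) + 4*exp(y) + 3*exp(x + y))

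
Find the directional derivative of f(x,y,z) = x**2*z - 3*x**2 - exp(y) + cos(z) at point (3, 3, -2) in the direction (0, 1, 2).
sqrt(5)*(-exp(3) + 2*sin(2) + 18)/5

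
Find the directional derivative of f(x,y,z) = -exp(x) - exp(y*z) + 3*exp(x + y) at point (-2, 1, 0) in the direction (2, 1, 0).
sqrt(5)*(-2 + 9*E)*exp(-2)/5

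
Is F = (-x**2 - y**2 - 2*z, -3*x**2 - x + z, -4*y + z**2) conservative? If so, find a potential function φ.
No, ∇×F = (-5, -2, -6*x + 2*y - 1) ≠ 0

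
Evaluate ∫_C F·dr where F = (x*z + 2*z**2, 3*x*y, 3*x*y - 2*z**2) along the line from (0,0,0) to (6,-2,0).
24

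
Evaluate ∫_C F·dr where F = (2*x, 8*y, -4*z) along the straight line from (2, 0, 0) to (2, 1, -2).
-4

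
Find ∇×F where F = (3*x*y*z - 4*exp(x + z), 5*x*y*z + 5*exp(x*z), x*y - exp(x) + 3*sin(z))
(x*(-5*y - 5*exp(x*z) + 1), 3*x*y - y + exp(x) - 4*exp(x + z), z*(-3*x + 5*y + 5*exp(x*z)))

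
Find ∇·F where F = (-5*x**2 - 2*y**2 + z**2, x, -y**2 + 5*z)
5 - 10*x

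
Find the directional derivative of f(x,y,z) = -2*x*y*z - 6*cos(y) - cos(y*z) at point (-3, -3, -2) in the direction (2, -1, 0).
2*sqrt(5)*(-6 + sin(6) + 3*sin(3))/5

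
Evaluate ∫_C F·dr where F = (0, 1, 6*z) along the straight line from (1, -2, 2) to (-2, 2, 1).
-5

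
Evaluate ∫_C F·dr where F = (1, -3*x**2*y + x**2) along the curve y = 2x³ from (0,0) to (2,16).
-5558/5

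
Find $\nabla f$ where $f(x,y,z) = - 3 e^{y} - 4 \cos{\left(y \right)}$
(0, -3*exp(y) + 4*sin(y), 0)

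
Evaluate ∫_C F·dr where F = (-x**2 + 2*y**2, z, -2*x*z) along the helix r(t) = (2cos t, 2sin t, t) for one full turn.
0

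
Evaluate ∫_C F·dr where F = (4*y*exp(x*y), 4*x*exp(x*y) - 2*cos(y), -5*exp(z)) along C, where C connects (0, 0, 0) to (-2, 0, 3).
5 - 5*exp(3)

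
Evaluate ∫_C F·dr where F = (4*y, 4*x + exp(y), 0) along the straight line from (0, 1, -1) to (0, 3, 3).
-E + exp(3)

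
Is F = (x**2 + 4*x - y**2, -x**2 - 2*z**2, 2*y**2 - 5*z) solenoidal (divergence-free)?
No, ∇·F = 2*x - 1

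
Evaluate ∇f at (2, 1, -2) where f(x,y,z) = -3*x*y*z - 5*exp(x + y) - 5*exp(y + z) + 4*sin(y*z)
(6 - 5*exp(3), -5*exp(3) - 5*exp(-1) - 8*cos(2) + 12, -6 - 5*exp(-1) + 4*cos(2))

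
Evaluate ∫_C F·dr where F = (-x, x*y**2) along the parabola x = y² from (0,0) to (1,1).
-3/10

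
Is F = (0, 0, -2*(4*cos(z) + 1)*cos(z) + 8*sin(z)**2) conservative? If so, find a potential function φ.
Yes, F is conservative. φ = -2*(4*cos(z) + 1)*sin(z)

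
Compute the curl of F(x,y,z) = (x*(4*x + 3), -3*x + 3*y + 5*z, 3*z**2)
(-5, 0, -3)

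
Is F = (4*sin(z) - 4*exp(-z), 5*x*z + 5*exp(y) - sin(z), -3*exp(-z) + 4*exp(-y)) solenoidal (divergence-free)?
No, ∇·F = 5*exp(y) + 3*exp(-z)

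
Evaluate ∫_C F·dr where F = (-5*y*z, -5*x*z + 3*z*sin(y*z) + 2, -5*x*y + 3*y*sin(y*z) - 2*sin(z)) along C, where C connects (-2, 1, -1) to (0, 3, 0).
cos(1) + 13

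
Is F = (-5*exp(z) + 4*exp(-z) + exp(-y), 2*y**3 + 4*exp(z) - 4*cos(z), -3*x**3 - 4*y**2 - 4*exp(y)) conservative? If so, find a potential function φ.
No, ∇×F = (-8*y - 4*exp(y) - 4*exp(z) - 4*sin(z), 9*x**2 - sinh(z) - 9*cosh(z), exp(-y)) ≠ 0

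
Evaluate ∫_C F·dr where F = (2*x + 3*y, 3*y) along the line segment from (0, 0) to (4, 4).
64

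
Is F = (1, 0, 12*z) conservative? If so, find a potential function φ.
Yes, F is conservative. φ = x + 6*z**2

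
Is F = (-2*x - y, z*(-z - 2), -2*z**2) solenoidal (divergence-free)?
No, ∇·F = -4*z - 2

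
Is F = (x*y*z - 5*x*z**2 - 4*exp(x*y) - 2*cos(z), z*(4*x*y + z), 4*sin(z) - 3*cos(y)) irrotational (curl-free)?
No, ∇×F = (-4*x*y - 2*z + 3*sin(y), x*y - 10*x*z + 2*sin(z), -x*z + 4*x*exp(x*y) + 4*y*z)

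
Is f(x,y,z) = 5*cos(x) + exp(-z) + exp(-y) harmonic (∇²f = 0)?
No, ∇²f = -5*cos(x) + exp(-z) + exp(-y)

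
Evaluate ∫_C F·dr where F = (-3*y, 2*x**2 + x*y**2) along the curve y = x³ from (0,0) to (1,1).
3/4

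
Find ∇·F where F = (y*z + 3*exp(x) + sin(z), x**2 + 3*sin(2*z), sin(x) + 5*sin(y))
3*exp(x)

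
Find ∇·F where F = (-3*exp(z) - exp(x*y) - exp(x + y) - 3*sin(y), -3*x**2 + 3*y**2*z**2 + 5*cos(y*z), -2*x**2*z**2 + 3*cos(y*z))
-4*x**2*z + 6*y*z**2 - y*exp(x*y) - 3*y*sin(y*z) - 5*z*sin(y*z) - exp(x + y)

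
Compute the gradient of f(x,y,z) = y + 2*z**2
(0, 1, 4*z)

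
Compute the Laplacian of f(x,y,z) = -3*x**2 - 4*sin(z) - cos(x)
4*sin(z) + cos(x) - 6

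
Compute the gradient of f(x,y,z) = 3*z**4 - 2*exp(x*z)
(-2*z*exp(x*z), 0, -2*x*exp(x*z) + 12*z**3)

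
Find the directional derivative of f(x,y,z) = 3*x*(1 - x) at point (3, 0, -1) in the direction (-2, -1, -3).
15*sqrt(14)/7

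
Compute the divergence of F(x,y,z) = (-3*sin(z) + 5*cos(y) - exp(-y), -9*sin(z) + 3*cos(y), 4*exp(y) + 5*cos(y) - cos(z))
-3*sin(y) + sin(z)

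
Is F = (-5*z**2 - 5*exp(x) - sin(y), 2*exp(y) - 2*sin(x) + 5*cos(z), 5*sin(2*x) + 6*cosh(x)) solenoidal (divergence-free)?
No, ∇·F = -5*exp(x) + 2*exp(y)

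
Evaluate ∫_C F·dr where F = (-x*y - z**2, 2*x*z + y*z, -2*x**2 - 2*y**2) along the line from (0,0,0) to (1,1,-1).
-1/3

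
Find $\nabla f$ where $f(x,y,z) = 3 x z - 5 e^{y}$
(3*z, -5*exp(y), 3*x)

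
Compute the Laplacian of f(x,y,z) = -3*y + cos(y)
-cos(y)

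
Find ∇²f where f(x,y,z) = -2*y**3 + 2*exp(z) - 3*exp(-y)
-12*y + 2*exp(z) - 3*exp(-y)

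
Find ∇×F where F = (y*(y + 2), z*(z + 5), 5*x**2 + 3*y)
(-2*z - 2, -10*x, -2*y - 2)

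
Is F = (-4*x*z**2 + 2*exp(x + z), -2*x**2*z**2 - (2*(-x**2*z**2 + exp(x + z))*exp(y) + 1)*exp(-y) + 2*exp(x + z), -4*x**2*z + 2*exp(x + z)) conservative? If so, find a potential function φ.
Yes, F is conservative. φ = (2*(-x**2*z**2 + exp(x + z))*exp(y) + 1)*exp(-y)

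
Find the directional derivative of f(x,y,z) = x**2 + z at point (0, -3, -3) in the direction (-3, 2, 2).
2*sqrt(17)/17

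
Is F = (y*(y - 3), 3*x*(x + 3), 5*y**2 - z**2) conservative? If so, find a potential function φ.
No, ∇×F = (10*y, 0, 6*x - 2*y + 12) ≠ 0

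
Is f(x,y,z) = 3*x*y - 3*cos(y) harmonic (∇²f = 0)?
No, ∇²f = 3*cos(y)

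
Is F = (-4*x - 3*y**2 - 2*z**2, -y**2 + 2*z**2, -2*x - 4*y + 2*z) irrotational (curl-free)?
No, ∇×F = (-4*z - 4, 2 - 4*z, 6*y)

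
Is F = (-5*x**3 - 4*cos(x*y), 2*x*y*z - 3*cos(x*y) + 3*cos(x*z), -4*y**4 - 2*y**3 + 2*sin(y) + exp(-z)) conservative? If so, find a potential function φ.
No, ∇×F = (-2*x*y + 3*x*sin(x*z) - 16*y**3 - 6*y**2 + 2*cos(y), 0, -4*x*sin(x*y) + 2*y*z + 3*y*sin(x*y) - 3*z*sin(x*z)) ≠ 0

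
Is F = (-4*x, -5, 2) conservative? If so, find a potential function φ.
Yes, F is conservative. φ = -2*x**2 - 5*y + 2*z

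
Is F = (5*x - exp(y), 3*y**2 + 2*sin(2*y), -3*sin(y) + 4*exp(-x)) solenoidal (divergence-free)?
No, ∇·F = 6*y + 4*cos(2*y) + 5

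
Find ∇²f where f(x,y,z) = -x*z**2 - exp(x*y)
-x**2*exp(x*y) - 2*x - y**2*exp(x*y)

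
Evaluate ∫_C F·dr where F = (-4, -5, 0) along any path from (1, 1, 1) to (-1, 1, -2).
8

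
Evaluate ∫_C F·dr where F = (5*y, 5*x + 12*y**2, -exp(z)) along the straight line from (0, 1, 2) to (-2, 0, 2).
-4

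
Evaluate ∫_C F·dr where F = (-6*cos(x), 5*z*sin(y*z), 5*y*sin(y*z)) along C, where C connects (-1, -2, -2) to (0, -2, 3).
-6*sin(1) - 5*cos(6) + 5*cos(4)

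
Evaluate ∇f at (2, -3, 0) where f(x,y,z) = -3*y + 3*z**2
(0, -3, 0)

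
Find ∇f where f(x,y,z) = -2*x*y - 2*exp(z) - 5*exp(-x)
(-2*y + 5*exp(-x), -2*x, -2*exp(z))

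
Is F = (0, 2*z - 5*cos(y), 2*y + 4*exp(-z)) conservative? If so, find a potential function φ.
Yes, F is conservative. φ = 2*y*z - 5*sin(y) - 4*exp(-z)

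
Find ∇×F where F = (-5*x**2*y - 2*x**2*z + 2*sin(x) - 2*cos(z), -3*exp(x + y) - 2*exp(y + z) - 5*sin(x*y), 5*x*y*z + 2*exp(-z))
(5*x*z + 2*exp(y + z), -2*x**2 - 5*y*z + 2*sin(z), 5*x**2 - 5*y*cos(x*y) - 3*exp(x + y))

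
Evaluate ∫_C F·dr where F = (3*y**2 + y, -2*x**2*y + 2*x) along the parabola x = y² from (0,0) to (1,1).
5/2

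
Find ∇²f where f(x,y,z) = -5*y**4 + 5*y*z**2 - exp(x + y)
-60*y**2 + 10*y - 2*exp(x + y)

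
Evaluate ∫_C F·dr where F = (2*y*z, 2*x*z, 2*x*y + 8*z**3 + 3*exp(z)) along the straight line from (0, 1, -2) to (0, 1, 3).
-3*exp(-2) + 3*exp(3) + 130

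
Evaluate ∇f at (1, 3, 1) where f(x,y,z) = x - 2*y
(1, -2, 0)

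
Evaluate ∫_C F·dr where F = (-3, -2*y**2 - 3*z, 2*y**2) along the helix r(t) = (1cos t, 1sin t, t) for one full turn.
2*pi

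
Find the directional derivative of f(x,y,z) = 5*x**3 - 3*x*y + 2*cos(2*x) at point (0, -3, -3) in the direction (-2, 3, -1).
-9*sqrt(14)/7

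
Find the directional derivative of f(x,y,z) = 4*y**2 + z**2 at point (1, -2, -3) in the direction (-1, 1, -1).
-10*sqrt(3)/3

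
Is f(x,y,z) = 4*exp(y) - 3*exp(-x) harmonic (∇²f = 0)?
No, ∇²f = 4*exp(y) - 3*exp(-x)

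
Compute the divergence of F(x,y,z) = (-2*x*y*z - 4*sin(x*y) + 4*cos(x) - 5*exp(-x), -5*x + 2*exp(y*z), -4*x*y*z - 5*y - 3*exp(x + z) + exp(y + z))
((-4*x*y - 2*y*z - 4*y*cos(x*y) + 2*z*exp(y*z) - 3*exp(x + z) + exp(y + z) - 4*sin(x))*exp(x) + 5)*exp(-x)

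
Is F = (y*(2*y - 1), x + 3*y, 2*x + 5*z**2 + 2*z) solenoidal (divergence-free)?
No, ∇·F = 10*z + 5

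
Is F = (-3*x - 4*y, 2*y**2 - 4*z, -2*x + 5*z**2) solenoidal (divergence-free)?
No, ∇·F = 4*y + 10*z - 3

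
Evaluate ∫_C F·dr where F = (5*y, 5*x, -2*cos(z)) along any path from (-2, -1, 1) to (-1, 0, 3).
-10 - 2*sin(3) + 2*sin(1)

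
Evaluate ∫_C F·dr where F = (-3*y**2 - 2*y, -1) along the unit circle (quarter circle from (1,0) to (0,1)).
1 + pi/2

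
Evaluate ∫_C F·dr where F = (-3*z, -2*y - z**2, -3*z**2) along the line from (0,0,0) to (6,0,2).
-26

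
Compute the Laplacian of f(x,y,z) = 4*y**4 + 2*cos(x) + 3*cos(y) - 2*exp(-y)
48*y**2 - 2*cos(x) - 3*cos(y) - 2*exp(-y)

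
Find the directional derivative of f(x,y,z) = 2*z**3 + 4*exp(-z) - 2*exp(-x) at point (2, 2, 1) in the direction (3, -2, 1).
sqrt(14)*(3 + E*(-2 + 3*E))*exp(-2)/7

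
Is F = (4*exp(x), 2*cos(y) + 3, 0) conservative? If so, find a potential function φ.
Yes, F is conservative. φ = 3*y + 4*exp(x) + 2*sin(y)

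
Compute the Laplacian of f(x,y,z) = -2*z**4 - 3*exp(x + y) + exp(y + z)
-24*z**2 - 6*exp(x + y) + 2*exp(y + z)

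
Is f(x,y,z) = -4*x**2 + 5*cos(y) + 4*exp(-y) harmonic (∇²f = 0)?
No, ∇²f = -5*cos(y) - 8 + 4*exp(-y)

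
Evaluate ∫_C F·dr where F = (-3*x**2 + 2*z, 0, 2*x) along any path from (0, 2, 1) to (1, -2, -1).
-3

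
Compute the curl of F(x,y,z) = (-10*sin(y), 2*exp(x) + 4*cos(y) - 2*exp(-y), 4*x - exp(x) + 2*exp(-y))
(-2*exp(-y), exp(x) - 4, 2*exp(x) + 10*cos(y))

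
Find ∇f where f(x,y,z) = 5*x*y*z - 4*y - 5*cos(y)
(5*y*z, 5*x*z + 5*sin(y) - 4, 5*x*y)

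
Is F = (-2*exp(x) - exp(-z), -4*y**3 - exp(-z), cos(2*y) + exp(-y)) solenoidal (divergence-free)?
No, ∇·F = -12*y**2 - 2*exp(x)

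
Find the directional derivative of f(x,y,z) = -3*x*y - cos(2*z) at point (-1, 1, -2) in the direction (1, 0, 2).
-sqrt(5)*(4*sin(4) + 3)/5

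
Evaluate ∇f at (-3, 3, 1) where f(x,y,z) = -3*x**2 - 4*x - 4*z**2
(14, 0, -8)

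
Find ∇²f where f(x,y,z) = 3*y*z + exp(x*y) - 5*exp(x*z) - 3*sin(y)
x**2*exp(x*y) - 5*x**2*exp(x*z) + y**2*exp(x*y) - 5*z**2*exp(x*z) + 3*sin(y)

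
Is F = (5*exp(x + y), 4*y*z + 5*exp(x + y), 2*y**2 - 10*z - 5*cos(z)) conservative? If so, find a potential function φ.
Yes, F is conservative. φ = 2*y**2*z - 5*z**2 + 5*exp(x + y) - 5*sin(z)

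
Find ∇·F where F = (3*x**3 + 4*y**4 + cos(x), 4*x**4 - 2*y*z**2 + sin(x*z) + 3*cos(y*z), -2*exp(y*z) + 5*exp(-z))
9*x**2 - 2*y*exp(y*z) - 2*z**2 - 3*z*sin(y*z) - sin(x) - 5*exp(-z)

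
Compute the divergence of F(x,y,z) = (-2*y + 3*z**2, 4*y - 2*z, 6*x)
4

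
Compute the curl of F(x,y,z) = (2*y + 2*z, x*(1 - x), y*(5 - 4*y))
(5 - 8*y, 2, -2*x - 1)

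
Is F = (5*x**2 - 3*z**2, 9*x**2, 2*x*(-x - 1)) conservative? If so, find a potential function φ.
No, ∇×F = (0, 4*x - 6*z + 2, 18*x) ≠ 0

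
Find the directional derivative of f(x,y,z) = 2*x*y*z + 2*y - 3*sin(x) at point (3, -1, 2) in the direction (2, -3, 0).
-2*sqrt(13)*(3*cos(3) + 25)/13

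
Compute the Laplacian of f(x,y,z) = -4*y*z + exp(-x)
exp(-x)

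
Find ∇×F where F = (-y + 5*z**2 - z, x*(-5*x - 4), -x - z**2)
(0, 10*z, -10*x - 3)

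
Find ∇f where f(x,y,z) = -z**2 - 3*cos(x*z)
(3*z*sin(x*z), 0, 3*x*sin(x*z) - 2*z)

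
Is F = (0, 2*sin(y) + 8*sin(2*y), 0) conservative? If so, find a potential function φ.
Yes, F is conservative. φ = -2*cos(y) - 4*cos(2*y)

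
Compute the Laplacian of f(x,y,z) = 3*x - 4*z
0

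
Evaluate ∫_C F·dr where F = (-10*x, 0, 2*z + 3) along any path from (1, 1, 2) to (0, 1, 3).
13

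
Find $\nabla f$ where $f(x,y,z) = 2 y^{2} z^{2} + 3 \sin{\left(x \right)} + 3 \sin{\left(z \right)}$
(3*cos(x), 4*y*z**2, 4*y**2*z + 3*cos(z))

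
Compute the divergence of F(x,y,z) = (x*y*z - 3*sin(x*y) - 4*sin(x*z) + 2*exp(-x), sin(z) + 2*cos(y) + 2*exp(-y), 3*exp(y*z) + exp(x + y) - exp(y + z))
y*z + 3*y*exp(y*z) - 3*y*cos(x*y) - 4*z*cos(x*z) - exp(y + z) - 2*sin(y) - 2*exp(-y) - 2*exp(-x)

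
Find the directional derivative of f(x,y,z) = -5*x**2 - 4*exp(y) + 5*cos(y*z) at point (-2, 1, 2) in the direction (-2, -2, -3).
sqrt(17)*(-40 + 8*E + 35*sin(2))/17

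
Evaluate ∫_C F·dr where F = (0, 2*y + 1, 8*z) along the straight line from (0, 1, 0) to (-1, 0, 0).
-2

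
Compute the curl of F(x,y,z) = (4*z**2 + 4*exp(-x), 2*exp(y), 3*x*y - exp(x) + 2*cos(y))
(3*x - 2*sin(y), -3*y + 8*z + exp(x), 0)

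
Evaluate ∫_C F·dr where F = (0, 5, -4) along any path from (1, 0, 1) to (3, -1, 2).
-9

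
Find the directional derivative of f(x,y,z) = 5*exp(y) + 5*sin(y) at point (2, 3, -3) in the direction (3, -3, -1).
-15*sqrt(19)*(cos(3) + exp(3))/19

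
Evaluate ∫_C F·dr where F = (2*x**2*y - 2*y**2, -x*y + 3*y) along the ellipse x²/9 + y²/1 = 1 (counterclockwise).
-27*pi/2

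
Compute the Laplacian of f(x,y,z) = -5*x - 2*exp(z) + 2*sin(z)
-2*exp(z) - 2*sin(z)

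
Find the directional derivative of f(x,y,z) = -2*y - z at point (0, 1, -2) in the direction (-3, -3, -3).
sqrt(3)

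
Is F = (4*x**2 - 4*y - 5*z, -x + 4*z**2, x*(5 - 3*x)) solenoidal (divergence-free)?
No, ∇·F = 8*x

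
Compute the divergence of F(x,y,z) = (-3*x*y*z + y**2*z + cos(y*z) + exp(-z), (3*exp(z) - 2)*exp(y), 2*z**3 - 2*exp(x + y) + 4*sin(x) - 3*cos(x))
-3*y*z + 6*z**2 + (3*exp(z) - 2)*exp(y)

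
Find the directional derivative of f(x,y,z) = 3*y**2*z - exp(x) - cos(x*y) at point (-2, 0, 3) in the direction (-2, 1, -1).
sqrt(6)*exp(-2)/3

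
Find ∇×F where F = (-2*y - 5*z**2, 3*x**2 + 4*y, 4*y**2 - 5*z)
(8*y, -10*z, 6*x + 2)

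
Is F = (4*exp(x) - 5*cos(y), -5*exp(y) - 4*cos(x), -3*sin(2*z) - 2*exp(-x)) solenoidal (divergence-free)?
No, ∇·F = 4*exp(x) - 5*exp(y) - 6*cos(2*z)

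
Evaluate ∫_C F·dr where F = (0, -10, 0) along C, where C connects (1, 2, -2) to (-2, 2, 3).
0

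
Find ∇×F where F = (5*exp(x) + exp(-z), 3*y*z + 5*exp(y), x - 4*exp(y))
(-3*y - 4*exp(y), -1 - exp(-z), 0)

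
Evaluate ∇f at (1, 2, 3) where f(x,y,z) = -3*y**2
(0, -12, 0)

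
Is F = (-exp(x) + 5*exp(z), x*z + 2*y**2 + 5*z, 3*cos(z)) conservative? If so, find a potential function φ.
No, ∇×F = (-x - 5, 5*exp(z), z) ≠ 0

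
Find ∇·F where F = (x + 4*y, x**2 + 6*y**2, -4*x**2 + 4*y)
12*y + 1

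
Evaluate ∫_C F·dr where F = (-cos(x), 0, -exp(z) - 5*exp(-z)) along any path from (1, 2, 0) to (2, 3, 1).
-4 - E - sin(2) + sin(1) + 5*exp(-1)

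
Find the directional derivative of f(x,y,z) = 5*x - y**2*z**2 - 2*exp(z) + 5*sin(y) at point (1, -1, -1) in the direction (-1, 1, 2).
sqrt(6)*(-4 + E + 5*E*cos(1))*exp(-1)/6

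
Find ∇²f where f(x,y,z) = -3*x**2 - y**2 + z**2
-6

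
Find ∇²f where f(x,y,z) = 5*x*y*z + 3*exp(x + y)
6*exp(x + y)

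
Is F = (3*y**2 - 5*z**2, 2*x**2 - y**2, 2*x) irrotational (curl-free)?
No, ∇×F = (0, -10*z - 2, 4*x - 6*y)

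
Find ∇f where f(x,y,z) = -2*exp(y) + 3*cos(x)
(-3*sin(x), -2*exp(y), 0)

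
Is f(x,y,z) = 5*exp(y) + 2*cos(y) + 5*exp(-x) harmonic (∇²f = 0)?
No, ∇²f = 5*exp(y) - 2*cos(y) + 5*exp(-x)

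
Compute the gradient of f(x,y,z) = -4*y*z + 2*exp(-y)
(0, -4*z - 2*exp(-y), -4*y)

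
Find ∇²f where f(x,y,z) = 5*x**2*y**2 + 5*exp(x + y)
10*x**2 + 10*y**2 + 10*exp(x + y)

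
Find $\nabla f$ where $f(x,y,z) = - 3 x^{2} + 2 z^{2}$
(-6*x, 0, 4*z)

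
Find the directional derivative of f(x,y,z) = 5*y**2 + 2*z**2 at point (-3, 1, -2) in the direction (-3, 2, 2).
4*sqrt(17)/17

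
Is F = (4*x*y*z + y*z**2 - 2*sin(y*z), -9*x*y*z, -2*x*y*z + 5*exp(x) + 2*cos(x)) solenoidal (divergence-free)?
No, ∇·F = -2*x*y - 9*x*z + 4*y*z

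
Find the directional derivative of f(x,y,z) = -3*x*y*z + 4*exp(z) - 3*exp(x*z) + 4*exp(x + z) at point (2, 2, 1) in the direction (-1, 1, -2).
sqrt(6)*(-12*exp(3) - 8*E + 24 + 15*exp(2))/6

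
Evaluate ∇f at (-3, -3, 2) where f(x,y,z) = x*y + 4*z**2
(-3, -3, 16)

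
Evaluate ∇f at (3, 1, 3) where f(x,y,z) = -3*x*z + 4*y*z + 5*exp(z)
(-9, 12, -5 + 5*exp(3))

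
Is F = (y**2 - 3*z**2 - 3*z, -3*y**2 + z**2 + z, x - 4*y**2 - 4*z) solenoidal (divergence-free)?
No, ∇·F = -6*y - 4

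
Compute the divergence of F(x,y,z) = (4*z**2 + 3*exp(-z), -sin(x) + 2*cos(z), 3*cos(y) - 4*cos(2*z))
8*sin(2*z)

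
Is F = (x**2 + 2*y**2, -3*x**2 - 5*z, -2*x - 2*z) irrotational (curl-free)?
No, ∇×F = (5, 2, -6*x - 4*y)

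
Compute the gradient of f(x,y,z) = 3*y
(0, 3, 0)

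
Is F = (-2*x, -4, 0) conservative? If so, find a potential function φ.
Yes, F is conservative. φ = -x**2 - 4*y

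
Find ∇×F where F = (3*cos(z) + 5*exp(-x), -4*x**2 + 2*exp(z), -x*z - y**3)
(-3*y**2 - 2*exp(z), z - 3*sin(z), -8*x)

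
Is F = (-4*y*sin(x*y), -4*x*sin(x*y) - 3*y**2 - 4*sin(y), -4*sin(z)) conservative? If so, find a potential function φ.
Yes, F is conservative. φ = -y**3 + 4*cos(y) + 4*cos(z) + 4*cos(x*y)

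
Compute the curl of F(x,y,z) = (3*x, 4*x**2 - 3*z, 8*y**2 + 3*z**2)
(16*y + 3, 0, 8*x)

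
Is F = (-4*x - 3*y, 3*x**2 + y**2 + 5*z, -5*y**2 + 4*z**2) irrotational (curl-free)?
No, ∇×F = (-10*y - 5, 0, 6*x + 3)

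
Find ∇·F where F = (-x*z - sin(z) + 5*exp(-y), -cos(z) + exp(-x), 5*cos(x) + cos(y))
-z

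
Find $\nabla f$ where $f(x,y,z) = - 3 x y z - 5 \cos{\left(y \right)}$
(-3*y*z, -3*x*z + 5*sin(y), -3*x*y)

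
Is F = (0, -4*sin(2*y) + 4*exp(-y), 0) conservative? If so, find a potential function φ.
Yes, F is conservative. φ = 2*cos(2*y) - 4*exp(-y)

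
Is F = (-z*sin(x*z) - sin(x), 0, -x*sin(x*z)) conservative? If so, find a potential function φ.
Yes, F is conservative. φ = cos(x) + cos(x*z)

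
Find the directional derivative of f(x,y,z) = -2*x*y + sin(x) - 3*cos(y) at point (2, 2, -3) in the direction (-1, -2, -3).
sqrt(14)*(-6*sin(2) - cos(2) + 12)/14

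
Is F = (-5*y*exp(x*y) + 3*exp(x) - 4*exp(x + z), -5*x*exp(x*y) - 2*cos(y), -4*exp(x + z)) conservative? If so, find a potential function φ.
Yes, F is conservative. φ = 3*exp(x) - 5*exp(x*y) - 4*exp(x + z) - 2*sin(y)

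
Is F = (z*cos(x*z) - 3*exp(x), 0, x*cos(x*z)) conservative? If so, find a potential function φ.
Yes, F is conservative. φ = -3*exp(x) + sin(x*z)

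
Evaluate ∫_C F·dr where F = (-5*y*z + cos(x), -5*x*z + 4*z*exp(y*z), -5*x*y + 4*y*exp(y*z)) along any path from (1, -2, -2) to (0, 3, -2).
-4*exp(4) - sin(1) + 4*exp(-6) + 20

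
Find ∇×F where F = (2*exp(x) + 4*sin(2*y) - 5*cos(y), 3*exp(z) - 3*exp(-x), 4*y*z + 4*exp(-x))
(4*z - 3*exp(z), 4*exp(-x), -5*sin(y) - 8*cos(2*y) + 3*exp(-x))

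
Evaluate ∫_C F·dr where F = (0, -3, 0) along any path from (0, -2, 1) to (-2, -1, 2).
-3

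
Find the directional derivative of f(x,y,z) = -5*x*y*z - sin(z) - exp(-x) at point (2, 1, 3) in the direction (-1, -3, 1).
sqrt(11)*(-1 - exp(2)*cos(3) + 95*exp(2))*exp(-2)/11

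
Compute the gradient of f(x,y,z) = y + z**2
(0, 1, 2*z)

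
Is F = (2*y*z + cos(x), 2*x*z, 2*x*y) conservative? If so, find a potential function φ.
Yes, F is conservative. φ = 2*x*y*z + sin(x)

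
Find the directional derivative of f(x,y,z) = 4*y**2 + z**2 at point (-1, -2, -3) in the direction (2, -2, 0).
8*sqrt(2)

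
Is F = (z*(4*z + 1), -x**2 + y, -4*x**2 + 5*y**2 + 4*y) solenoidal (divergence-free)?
No, ∇·F = 1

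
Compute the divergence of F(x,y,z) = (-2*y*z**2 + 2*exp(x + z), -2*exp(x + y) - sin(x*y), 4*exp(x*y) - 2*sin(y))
-x*cos(x*y) - 2*exp(x + y) + 2*exp(x + z)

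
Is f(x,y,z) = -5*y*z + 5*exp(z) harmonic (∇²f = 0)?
No, ∇²f = 5*exp(z)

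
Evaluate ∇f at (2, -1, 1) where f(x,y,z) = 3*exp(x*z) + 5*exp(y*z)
(3*exp(2), 5*exp(-1), (-5 + 6*exp(3))*exp(-1))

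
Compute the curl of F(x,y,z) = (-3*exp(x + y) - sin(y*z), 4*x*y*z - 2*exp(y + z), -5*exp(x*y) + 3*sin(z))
(-4*x*y - 5*x*exp(x*y) + 2*exp(y + z), y*(5*exp(x*y) - cos(y*z)), 4*y*z + z*cos(y*z) + 3*exp(x + y))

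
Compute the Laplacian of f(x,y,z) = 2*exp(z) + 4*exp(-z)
2*exp(z) + 4*exp(-z)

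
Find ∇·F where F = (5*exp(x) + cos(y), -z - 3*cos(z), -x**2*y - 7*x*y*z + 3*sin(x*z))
-7*x*y + 3*x*cos(x*z) + 5*exp(x)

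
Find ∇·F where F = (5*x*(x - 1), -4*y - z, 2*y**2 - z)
10*x - 10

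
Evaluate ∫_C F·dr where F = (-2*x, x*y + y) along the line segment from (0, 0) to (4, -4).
40/3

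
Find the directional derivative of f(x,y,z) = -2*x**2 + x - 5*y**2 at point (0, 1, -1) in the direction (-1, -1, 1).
3*sqrt(3)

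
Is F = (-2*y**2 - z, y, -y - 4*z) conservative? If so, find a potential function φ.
No, ∇×F = (-1, -1, 4*y) ≠ 0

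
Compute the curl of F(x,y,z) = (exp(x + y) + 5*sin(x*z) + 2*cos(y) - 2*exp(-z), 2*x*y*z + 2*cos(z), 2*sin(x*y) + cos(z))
(-2*x*y + 2*x*cos(x*y) + 2*sin(z), 5*x*cos(x*z) - 2*y*cos(x*y) + 2*exp(-z), 2*y*z - exp(x + y) + 2*sin(y))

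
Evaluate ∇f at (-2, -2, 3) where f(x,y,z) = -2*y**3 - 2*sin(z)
(0, -24, -2*cos(3))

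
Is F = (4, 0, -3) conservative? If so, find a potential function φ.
Yes, F is conservative. φ = 4*x - 3*z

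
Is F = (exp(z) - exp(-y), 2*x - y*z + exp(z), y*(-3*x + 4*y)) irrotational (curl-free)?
No, ∇×F = (-3*x + 9*y - exp(z), 3*y + exp(z), 2 - exp(-y))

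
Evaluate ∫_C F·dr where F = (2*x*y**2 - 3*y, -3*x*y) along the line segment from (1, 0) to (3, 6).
-24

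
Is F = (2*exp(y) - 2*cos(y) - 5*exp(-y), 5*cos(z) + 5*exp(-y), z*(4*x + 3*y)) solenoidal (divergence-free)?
No, ∇·F = 4*x + 3*y - 5*exp(-y)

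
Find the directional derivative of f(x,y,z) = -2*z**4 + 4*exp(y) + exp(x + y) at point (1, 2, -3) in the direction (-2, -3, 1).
sqrt(14)*(-5*exp(3) - 12*exp(2) + 216)/14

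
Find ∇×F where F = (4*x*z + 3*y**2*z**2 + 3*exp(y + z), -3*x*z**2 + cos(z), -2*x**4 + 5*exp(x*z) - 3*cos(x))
(6*x*z + sin(z), 8*x**3 + 4*x + 6*y**2*z - 5*z*exp(x*z) + 3*exp(y + z) - 3*sin(x), -6*y*z**2 - 3*z**2 - 3*exp(y + z))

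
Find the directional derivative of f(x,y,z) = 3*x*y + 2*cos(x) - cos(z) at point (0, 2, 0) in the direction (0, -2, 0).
0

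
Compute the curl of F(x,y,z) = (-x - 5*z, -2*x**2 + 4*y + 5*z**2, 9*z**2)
(-10*z, -5, -4*x)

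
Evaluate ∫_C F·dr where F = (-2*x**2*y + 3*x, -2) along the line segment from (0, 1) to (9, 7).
-5127/2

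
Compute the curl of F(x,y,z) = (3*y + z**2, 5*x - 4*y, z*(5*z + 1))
(0, 2*z, 2)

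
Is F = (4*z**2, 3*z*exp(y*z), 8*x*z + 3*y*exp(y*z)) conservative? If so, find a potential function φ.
Yes, F is conservative. φ = 4*x*z**2 + 3*exp(y*z)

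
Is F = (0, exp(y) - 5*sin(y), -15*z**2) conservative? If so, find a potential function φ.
Yes, F is conservative. φ = -5*z**3 + exp(y) + 5*cos(y)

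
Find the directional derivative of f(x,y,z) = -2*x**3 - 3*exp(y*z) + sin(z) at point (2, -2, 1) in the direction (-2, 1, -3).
3*sqrt(14)*(-7 - exp(2)*cos(1) + 16*exp(2))*exp(-2)/14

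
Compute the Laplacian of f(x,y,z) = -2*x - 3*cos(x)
3*cos(x)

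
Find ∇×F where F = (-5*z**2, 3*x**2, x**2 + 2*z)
(0, -2*x - 10*z, 6*x)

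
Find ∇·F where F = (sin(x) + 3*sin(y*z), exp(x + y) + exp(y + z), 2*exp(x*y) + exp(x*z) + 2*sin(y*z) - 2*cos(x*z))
x*exp(x*z) + 2*x*sin(x*z) + 2*y*cos(y*z) + exp(x + y) + exp(y + z) + cos(x)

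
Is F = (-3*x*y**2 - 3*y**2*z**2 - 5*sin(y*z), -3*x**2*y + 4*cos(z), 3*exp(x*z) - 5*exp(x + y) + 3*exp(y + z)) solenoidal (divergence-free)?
No, ∇·F = -3*x**2 + 3*x*exp(x*z) - 3*y**2 + 3*exp(y + z)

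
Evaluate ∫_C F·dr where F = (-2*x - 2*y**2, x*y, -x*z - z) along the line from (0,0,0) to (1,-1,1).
-13/6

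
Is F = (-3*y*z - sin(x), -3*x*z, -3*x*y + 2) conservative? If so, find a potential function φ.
Yes, F is conservative. φ = -3*x*y*z + 2*z + cos(x)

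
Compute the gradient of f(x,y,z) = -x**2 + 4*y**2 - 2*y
(-2*x, 8*y - 2, 0)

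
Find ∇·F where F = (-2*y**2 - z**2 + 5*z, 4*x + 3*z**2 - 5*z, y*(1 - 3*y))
0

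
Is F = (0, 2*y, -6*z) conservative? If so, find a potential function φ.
Yes, F is conservative. φ = y**2 - 3*z**2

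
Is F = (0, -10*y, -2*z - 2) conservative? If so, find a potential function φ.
Yes, F is conservative. φ = -5*y**2 - z**2 - 2*z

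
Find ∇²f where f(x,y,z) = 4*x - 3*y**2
-6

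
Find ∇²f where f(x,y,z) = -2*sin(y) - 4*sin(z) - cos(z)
2*sin(y) + 4*sin(z) + cos(z)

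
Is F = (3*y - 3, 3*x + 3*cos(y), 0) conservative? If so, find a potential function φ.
Yes, F is conservative. φ = 3*x*y - 3*x + 3*sin(y)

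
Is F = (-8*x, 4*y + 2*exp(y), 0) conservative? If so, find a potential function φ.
Yes, F is conservative. φ = -4*x**2 + 2*y**2 + 2*exp(y)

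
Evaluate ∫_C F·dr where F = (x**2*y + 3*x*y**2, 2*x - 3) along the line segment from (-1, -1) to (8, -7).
1776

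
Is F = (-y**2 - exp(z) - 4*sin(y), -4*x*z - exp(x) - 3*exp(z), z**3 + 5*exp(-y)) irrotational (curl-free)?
No, ∇×F = (4*x + 3*exp(z) - 5*exp(-y), -exp(z), 2*y - 4*z - exp(x) + 4*cos(y))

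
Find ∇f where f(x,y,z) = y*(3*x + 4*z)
(3*y, 3*x + 4*z, 4*y)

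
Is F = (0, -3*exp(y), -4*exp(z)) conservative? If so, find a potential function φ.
Yes, F is conservative. φ = -3*exp(y) - 4*exp(z)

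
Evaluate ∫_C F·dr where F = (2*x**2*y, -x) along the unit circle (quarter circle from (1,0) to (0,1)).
-3*pi/8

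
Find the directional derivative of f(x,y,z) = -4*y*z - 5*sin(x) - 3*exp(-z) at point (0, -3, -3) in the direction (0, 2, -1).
3*sqrt(5)*(4 - exp(3))/5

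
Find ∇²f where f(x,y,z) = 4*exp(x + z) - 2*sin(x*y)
2*x**2*sin(x*y) + 2*y**2*sin(x*y) + 8*exp(x + z)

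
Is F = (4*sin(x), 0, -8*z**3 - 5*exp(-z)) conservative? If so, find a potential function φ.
Yes, F is conservative. φ = -2*z**4 - 4*cos(x) + 5*exp(-z)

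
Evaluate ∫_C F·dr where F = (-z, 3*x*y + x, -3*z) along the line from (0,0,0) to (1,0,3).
-15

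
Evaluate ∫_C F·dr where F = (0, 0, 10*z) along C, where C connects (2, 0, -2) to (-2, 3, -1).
-15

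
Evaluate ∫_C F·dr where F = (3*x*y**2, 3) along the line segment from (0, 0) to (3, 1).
39/4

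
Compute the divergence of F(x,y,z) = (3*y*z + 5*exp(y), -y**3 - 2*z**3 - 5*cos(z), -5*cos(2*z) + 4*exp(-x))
-3*y**2 + 10*sin(2*z)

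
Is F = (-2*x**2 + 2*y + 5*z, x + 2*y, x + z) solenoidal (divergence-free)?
No, ∇·F = 3 - 4*x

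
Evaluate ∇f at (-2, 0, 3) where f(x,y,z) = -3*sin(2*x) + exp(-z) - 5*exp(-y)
(-6*cos(4), 5, -exp(-3))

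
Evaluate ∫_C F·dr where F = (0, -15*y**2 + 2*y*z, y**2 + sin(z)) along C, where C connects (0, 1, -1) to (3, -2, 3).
cos(1) - cos(3) + 58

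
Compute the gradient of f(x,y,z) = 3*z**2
(0, 0, 6*z)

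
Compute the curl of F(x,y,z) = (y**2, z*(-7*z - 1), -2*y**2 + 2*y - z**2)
(-4*y + 14*z + 3, 0, -2*y)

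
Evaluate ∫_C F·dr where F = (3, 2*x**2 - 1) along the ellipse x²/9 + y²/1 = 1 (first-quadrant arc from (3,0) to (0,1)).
2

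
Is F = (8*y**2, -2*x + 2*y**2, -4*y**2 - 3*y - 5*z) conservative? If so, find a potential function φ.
No, ∇×F = (-8*y - 3, 0, -16*y - 2) ≠ 0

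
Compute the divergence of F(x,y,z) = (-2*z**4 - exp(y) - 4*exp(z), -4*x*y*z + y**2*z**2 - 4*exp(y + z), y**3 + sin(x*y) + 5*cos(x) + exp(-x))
-4*x*z + 2*y*z**2 - 4*exp(y + z)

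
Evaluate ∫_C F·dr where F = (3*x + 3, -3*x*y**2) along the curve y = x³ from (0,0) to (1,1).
18/5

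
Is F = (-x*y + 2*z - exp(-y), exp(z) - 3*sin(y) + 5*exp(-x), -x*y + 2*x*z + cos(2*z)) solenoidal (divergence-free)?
No, ∇·F = 2*x - y - 2*sin(2*z) - 3*cos(y)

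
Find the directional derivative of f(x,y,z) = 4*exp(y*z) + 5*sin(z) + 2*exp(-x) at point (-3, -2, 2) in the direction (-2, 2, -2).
sqrt(3)*(16 - 5*exp(4)*cos(2) + 2*exp(7))*exp(-4)/3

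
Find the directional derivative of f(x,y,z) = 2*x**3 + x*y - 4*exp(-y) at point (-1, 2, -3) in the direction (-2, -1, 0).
sqrt(5)*(-15*exp(2) - 4)*exp(-2)/5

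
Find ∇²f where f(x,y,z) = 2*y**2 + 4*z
4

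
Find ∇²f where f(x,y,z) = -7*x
0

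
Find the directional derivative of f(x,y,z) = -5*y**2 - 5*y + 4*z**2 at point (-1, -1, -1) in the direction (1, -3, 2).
-31*sqrt(14)/14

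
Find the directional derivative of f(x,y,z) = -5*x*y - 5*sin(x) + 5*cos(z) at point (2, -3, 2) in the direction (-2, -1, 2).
-20/3 + 10*sqrt(2)*cos(pi/4 + 2)/3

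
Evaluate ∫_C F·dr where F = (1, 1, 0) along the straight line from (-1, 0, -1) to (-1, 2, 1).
2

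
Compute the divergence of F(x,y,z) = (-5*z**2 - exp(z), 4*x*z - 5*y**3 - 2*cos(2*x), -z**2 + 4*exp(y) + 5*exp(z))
-15*y**2 - 2*z + 5*exp(z)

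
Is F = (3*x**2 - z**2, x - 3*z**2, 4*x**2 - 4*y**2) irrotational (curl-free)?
No, ∇×F = (-8*y + 6*z, -8*x - 2*z, 1)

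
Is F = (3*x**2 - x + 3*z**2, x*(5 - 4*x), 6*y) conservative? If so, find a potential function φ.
No, ∇×F = (6, 6*z, 5 - 8*x) ≠ 0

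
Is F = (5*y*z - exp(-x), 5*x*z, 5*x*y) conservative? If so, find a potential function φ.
Yes, F is conservative. φ = 5*x*y*z + exp(-x)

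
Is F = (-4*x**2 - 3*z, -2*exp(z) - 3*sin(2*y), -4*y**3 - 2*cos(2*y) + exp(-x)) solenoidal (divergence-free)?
No, ∇·F = -8*x - 6*cos(2*y)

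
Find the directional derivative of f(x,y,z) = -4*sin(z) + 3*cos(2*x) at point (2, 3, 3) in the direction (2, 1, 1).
-2*sqrt(6)*(3*sin(4) + cos(3))/3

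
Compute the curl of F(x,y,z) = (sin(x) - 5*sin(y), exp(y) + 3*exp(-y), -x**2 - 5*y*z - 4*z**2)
(-5*z, 2*x, 5*cos(y))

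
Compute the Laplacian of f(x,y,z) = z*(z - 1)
2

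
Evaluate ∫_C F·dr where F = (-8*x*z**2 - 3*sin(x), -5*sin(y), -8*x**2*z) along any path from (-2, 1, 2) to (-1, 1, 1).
-3*cos(2) + 3*cos(1) + 60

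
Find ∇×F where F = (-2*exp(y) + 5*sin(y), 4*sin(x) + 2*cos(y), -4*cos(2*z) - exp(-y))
(exp(-y), 0, 2*exp(y) + 4*cos(x) - 5*cos(y))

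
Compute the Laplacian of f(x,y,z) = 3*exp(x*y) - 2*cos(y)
3*x**2*exp(x*y) + 3*y**2*exp(x*y) + 2*cos(y)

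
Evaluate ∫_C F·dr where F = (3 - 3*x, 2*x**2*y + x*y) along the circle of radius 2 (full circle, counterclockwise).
0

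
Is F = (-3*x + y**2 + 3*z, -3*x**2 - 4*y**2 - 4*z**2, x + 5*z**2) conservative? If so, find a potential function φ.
No, ∇×F = (8*z, 2, -6*x - 2*y) ≠ 0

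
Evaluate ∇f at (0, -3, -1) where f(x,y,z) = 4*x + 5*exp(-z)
(4, 0, -5*E)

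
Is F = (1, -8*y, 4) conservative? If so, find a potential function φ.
Yes, F is conservative. φ = x - 4*y**2 + 4*z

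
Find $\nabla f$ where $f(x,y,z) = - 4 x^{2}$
(-8*x, 0, 0)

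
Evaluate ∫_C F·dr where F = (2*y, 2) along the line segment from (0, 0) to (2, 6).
24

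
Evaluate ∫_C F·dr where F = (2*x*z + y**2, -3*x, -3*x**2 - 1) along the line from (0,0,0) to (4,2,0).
-20/3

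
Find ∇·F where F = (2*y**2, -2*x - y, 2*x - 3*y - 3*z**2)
-6*z - 1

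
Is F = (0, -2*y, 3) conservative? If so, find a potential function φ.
Yes, F is conservative. φ = -y**2 + 3*z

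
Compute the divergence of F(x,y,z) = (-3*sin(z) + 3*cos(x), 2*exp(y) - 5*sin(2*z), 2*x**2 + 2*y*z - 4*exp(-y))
2*y + 2*exp(y) - 3*sin(x)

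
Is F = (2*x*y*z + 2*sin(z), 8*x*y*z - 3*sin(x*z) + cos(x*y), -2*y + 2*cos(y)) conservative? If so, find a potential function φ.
No, ∇×F = (-8*x*y + 3*x*cos(x*z) - 2*sin(y) - 2, 2*x*y + 2*cos(z), -2*x*z + 8*y*z - y*sin(x*y) - 3*z*cos(x*z)) ≠ 0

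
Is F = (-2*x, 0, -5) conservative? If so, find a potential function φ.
Yes, F is conservative. φ = -x**2 - 5*z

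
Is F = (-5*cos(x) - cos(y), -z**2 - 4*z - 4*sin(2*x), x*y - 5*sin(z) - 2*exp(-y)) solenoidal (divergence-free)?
No, ∇·F = 5*sin(x) - 5*cos(z)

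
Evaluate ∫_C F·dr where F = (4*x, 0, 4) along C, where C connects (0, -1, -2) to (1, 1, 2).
18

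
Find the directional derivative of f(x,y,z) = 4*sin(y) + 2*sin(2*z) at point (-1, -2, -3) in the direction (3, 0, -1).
-2*sqrt(10)*cos(6)/5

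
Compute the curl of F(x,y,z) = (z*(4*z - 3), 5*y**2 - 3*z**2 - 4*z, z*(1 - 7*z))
(6*z + 4, 8*z - 3, 0)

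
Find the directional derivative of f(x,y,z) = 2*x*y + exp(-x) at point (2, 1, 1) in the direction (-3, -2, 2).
sqrt(17)*(3 - 14*exp(2))*exp(-2)/17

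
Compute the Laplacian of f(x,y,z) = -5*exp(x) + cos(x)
-5*exp(x) - cos(x)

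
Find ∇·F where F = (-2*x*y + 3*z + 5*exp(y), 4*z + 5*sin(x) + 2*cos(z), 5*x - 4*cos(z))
-2*y + 4*sin(z)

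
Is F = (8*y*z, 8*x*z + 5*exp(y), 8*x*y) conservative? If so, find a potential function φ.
Yes, F is conservative. φ = 8*x*y*z + 5*exp(y)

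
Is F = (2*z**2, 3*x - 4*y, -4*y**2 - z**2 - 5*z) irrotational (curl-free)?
No, ∇×F = (-8*y, 4*z, 3)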